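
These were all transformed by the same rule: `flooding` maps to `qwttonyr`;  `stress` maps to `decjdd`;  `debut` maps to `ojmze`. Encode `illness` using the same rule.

nwwyjdd

The shift depends on letter class: consonant f→q is +11, but vowel o→t is +5. The rule splits by letter class: vowels +5, consonants +11.
For illness: i(vowel)+5=n, l(cons)+11=w, l(cons)+11=w, n(cons)+11=y, e(vowel)+5=j, s(cons)+11=d, s(cons)+11=d.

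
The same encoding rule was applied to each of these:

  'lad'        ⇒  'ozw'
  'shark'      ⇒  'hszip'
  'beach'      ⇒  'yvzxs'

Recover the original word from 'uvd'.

Each pair mirrors across the alphabet (l↔o, a↔z, d↔w): positions sum to 25. Letters are reflected about the middle of the alphabet (position → 25−position): Atbash.
Reversing it on uvd: u↔f, v↔e, d↔w.

few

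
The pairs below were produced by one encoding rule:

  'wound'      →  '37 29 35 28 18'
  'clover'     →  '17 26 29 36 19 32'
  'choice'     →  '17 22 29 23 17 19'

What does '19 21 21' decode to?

w is letter #23 and maps to 37: an offset of 14. Letters become their 1-based position plus 14 (so a→15, b→16, …).
Decoding 19 21 21: 19→(19−14)÷1=5=e, 21→(21−14)÷1=7=g, 21→(21−14)÷1=7=g.

egg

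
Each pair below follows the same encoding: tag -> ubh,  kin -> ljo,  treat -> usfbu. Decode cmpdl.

Compare letters: t→u is +1, a→b is +1, g→h is +1 — a constant shift. It's a constant shift of +1 (ROT1).
Decoding cmpdl: c−1=b, m−1=l, p−1=o, d−1=c, l−1=k.

block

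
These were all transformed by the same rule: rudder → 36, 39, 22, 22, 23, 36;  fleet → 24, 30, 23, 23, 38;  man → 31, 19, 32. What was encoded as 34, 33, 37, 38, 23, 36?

poster

Each letter is replaced by its alphabet position (a=1..z=26) + 18.
Decoding 34, 33, 37, 38, 23, 36: 34→(34−18)÷1=16=p, 33→(33−18)÷1=15=o, 37→(37−18)÷1=19=s, 38→(38−18)÷1=20=t, 23→(23−18)÷1=5=e, 36→(36−18)÷1=18=r.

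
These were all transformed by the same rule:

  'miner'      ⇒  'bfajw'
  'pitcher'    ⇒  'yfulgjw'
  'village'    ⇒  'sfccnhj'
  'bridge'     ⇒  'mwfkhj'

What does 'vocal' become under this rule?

m(12)→b(1) and i(8)→f(5) fit y≡25x+13 (mod 26); the inverse of 25 mod 26 is 25. Treating letters as 0–25, the rule is x ↦ 25x + 13 (mod 26).
On vocal: v(21)→25·21+13≡18=s; o(14)→25·14+13≡25=z; c(2)→25·2+13≡11=l; a(0)→25·0+13≡13=n; l(11)→25·11+13≡2=c (all mod 26).

szlnc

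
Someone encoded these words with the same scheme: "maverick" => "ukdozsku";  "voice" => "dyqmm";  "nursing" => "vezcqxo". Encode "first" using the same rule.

nszcb

Shifts by position in maverick: pos 0: m→u (+8), pos 1: a→k (+10), pos 2: v→d (+8), pos 3: e→o (+10) — repeating every 2. It's a Vigenère-style cipher with numeric key [8,10]: position i shifts by key[i mod 2].
For first: f+8=n, i+10=s, r+8=z, s+10=c, t+8=b.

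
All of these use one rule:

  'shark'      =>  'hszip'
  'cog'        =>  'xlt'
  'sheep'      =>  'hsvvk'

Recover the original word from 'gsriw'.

third

Each pair mirrors across the alphabet (s↔h, h↔s, a↔z): positions sum to 25. Each letter is replaced by its mirror in the alphabet: a↔z, b↔y, c↔x, and so on (the Atbash cipher).
Decoding gsriw: g↔t, s↔h, r↔i, i↔r, w↔d.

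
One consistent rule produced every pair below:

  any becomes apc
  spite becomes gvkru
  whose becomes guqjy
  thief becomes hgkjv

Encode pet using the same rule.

vgr

Two steps: reverse the string, then apply a Caesar shift of +2.
On pet: reverse → tep; then shift: t+2=v, e+2=g, p+2=r.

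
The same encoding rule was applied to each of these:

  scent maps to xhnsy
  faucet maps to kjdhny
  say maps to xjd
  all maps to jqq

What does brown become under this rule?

gwxbs

The shift depends on letter class: consonant s→x is +5, but vowel e→n is +9. Two shifts are in play — +9 for a/e/i/o/u, +5 for every other letter.
Applying it to brown: b(cons)+5=g, r(cons)+5=w, o(vowel)+9=x, w(cons)+5=b, n(cons)+5=s.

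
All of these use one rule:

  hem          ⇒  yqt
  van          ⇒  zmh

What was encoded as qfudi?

write

The output letters match the input read backwards, each shifted +12: hem reversed is meh. The word is reversed, then every letter is shifted forward by 12.
Decoding qfudi: shift back: q−12=e, f−12=t, u−12=i, d−12=r, i−12=w → etirw; then reverse → write.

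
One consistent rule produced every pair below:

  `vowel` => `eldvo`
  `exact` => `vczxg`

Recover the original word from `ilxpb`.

rocky

Each pair mirrors across the alphabet (v↔e, o↔l, w↔d): positions sum to 25. Each letter is replaced by its mirror in the alphabet: a↔z, b↔y, c↔x, and so on (the Atbash cipher).
Undoing it on ilxpb: i↔r, l↔o, x↔c, p↔k, b↔y.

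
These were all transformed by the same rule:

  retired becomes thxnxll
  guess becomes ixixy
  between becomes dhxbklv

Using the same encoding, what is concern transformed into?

In retired: r→t is +2, e→h is +3, t→x is +4, i→n is +5 — the shift increases by 1 each position. Letter i (0-indexed) is shifted by i+2, so successive shifts are 2, 3, 4, ….
Applying it to concern: c+2=e, o+3=r, n+4=r, c+5=h, e+6=k, r+7=y, n+8=v.

errhkyv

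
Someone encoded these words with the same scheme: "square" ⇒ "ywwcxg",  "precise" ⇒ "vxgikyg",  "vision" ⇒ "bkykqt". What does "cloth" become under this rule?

The shift depends on letter class: consonant s→y is +6, but vowel u→w is +2. Vowels shift forward by 2 and consonants shift forward by 6.
On cloth: c(cons)+6=i, l(cons)+6=r, o(vowel)+2=q, t(cons)+6=z, h(cons)+6=n.

irqzn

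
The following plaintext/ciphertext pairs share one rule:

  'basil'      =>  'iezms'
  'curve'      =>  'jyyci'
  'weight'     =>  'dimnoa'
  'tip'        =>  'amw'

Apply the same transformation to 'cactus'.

The shift depends on letter class: consonant b→i is +7, but vowel a→e is +4. Vowels shift forward by 4 and consonants shift forward by 7.
On cactus: c(cons)+7=j, a(vowel)+4=e, c(cons)+7=j, t(cons)+7=a, u(vowel)+4=y, s(cons)+7=z.

jejayz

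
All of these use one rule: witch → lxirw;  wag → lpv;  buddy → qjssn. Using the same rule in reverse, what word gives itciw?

Compare letters: w→l is +15, i→x is +15, t→i is +15 — a constant shift. This is a Caesar cipher with shift 15.
Reversing it on itciw: i−15=t, t−15=e, c−15=n, i−15=t, w−15=h.

tenth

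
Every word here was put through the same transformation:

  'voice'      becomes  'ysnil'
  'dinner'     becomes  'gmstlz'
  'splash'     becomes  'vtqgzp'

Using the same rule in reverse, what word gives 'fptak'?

cloud

Each letter shifts forward by (position + 3), i.e. 3, 4, 5, … — the shift grows by one for each successive letter.
Decoding fptak: f−3=c, p−4=l, t−5=o, a−6=u, k−7=d.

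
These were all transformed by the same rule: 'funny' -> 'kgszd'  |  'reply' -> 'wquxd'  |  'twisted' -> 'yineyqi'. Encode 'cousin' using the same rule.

hazenz

A repeating key of period 2 is used — shifts +5, +12 over and over.
For cousin: c+5=h, o+12=a, u+5=z, s+12=e, i+5=n, n+12=z.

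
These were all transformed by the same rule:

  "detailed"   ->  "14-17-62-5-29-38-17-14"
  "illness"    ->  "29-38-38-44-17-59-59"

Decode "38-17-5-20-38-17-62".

d(#4)→14 and e(#5)→17: differences scale by 3, so n = 3·pos + 2. Each letter becomes 3×(its alphabet position, a=1..z=26) + 2.
Reversing it on 38-17-5-20-38-17-62: 38→(38−2)÷3=12=l, 17→(17−2)÷3=5=e, 5→(5−2)÷3=1=a, 20→(20−2)÷3=6=f, 38→(38−2)÷3=12=l, 17→(17−2)÷3=5=e, 62→(62−2)÷3=20=t.

leaflet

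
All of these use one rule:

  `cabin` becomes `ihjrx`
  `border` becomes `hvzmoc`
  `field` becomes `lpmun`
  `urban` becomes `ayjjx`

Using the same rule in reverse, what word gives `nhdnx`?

haven

In cabin: c→i is +6, a→h is +7, b→j is +8, i→r is +9 — the shift increases by 1 each position. The shift increases by 1 at each position, starting from +6: 6, 7, 8, ….
Undoing it on nhdnx: n−6=h, h−7=a, d−8=v, n−9=e, x−10=n.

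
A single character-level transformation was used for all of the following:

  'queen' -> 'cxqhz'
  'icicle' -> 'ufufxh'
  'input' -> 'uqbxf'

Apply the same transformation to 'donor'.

przrd

Shifts by position in queen: pos 0: q→c (+12), pos 1: u→x (+3), pos 2: e→q (+12), pos 3: e→h (+3) — repeating every 2. It's a Vigenère-style cipher with numeric key [12,3]: position i shifts by key[i mod 2].
On donor: d+12=p, o+3=r, n+12=z, o+3=r, r+12=d.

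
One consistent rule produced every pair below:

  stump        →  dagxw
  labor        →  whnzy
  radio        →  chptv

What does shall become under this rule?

domws

Shifts by position in stump: pos 0: s→d (+11), pos 1: t→a (+7), pos 2: u→g (+12), pos 3: m→x (+11), pos 4: p→w (+7) — repeating every 3. The shifts repeat in a cycle of length 3: positions 0,1,… shift by +11, +7, +12, then the pattern repeats.
Applying it to shall: s+11=d, h+7=o, a+12=m, l+11=w, l+7=s.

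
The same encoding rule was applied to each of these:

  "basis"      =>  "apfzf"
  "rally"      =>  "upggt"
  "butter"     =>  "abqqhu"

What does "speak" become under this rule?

b(1)→a(0) and a(0)→p(15) fit y≡11x+15 (mod 26); the inverse of 11 mod 26 is 19. Treating letters as 0–25, the rule is x ↦ 11x + 15 (mod 26).
For speak: s(18)→11·18+15≡5=f; p(15)→11·15+15≡24=y; e(4)→11·4+15≡7=h; a(0)→11·0+15≡15=p; k(10)→11·10+15≡21=v (all mod 26).

fyhpv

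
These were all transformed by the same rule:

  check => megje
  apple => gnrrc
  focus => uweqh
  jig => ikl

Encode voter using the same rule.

The output letters match the input read backwards, each shifted +2: check reversed is kcehc. Two steps: reverse the string, then apply a Caesar shift of +2.
For voter: reverse → retov; then shift: r+2=t, e+2=g, t+2=v, o+2=q, v+2=x.

tgvqx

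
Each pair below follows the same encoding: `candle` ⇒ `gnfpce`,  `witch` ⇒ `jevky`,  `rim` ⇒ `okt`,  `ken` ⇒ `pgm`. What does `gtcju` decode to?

The output letters match the input read backwards, each shifted +2: candle reversed is eldnac. Read the word backwards and shift each letter +2.
Undoing it on gtcju: shift back: g−2=e, t−2=r, c−2=a, j−2=h, u−2=s → erahs; then reverse → share.

share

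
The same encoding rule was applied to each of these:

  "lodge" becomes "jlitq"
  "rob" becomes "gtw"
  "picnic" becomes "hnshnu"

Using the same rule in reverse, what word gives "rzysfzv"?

quantum

The word is reversed, then every letter is shifted forward by 5.
Reversing it on rzysfzv: shift back: r−5=m, z−5=u, y−5=t, s−5=n, f−5=a, z−5=u, v−5=q → mutnauq; then reverse → quantum.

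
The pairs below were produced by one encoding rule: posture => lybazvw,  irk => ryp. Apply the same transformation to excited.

klapjel

Read the word backwards and shift each letter +7.
For excited: reverse → deticxe; then shift: d+7=k, e+7=l, t+7=a, i+7=p, c+7=j, x+7=e, e+7=l.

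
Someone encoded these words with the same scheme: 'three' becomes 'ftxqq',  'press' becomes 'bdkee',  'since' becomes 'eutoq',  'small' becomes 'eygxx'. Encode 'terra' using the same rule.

Shifts by position in three: pos 0: t→f (+12), pos 1: h→t (+12), pos 2: r→x (+6), pos 3: e→q (+12), pos 4: e→q (+12) — repeating every 3. It's a Vigenère-style cipher with numeric key [12,12,6]: position i shifts by key[i mod 3].
For terra: t+12=f, e+12=q, r+6=x, r+12=d, a+12=m.

fqxdm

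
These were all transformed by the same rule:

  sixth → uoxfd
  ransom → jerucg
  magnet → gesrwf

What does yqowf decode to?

s(18)→u(20) and i(8)→o(14) fit y≡11x+4 (mod 26); the inverse of 11 mod 26 is 19. This is an affine cipher: with a=0,…,z=25, each position x becomes (11x+4) mod 26.
Decoding yqowf: y(24)→19·(24−4)≡16=q; q(16)→19·(16−4)≡20=u; o(14)→19·(14−4)≡8=i; w(22)→19·(22−4)≡4=e; f(5)→19·(5−4)≡19=t (all mod 26).

quiet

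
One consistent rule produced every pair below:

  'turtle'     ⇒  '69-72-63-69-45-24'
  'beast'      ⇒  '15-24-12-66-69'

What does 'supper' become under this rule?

t(#20)→69 and u(#21)→72: differences scale by 3, so n = 3·pos + 9. The formula is n = 3×(alphabet index, a=1) + 9.
Applying it to supper: s=19→66, u=21→72, p=16→57, p=16→57, e=5→24, r=18→63.

66-72-57-57-24-63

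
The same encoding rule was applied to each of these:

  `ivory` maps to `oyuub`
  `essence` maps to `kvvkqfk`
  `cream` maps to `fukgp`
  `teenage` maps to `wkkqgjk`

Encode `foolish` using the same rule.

The shift depends on letter class: consonant v→y is +3, but vowel i→o is +6. Two shifts are in play — +6 for a/e/i/o/u, +3 for every other letter.
For foolish: f(cons)+3=i, o(vowel)+6=u, o(vowel)+6=u, l(cons)+3=o, i(vowel)+6=o, s(cons)+3=v, h(cons)+3=k.

iuuoovk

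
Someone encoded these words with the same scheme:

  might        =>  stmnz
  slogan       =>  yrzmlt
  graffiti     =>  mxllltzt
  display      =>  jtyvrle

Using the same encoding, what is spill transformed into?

The shift depends on letter class: consonant m→s is +6, but vowel i→t is +11. Vowels shift forward by 11 and consonants shift forward by 6.
On spill: s(cons)+6=y, p(cons)+6=v, i(vowel)+11=t, l(cons)+6=r, l(cons)+6=r.

yvtrr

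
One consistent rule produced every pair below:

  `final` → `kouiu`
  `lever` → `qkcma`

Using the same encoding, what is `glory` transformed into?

Each letter shifts forward by (position + 5), i.e. 5, 6, 7, … — the shift grows by one for each successive letter.
Applying it to glory: g+5=l, l+6=r, o+7=v, r+8=z, y+9=h.

lrvzh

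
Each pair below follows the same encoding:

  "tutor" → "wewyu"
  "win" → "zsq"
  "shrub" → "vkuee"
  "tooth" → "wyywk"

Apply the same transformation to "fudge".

iegjo

The shift depends on letter class: consonant t→w is +3, but vowel u→e is +10. Vowels shift forward by 10 and consonants shift forward by 3.
Applying it to fudge: f(cons)+3=i, u(vowel)+10=e, d(cons)+3=g, g(cons)+3=j, e(vowel)+10=o.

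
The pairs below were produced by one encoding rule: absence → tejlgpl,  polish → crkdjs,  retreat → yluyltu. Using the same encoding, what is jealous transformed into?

oltkrfj

a(0)→t(19) and b(1)→e(4) fit y≡11x+19 (mod 26); the inverse of 11 mod 26 is 19. Treating letters as 0–25, the rule is x ↦ 11x + 19 (mod 26).
On jealous: j(9)→11·9+19≡14=o; e(4)→11·4+19≡11=l; a(0)→11·0+19≡19=t; l(11)→11·11+19≡10=k; o(14)→11·14+19≡17=r; u(20)→11·20+19≡5=f; s(18)→11·18+19≡9=j (all mod 26).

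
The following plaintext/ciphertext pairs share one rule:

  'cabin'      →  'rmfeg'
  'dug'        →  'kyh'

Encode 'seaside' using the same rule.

The output letters match the input read backwards, each shifted +4: cabin reversed is nibac. Read the word backwards and shift each letter +4.
On seaside: reverse → edisaes; then shift: e+4=i, d+4=h, i+4=m, s+4=w, a+4=e, e+4=i, s+4=w.

ihmweiw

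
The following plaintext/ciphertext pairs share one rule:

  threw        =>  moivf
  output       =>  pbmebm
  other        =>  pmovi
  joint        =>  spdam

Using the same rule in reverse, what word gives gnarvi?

dancer

t(19)→m(12) and h(7)→o(14) fit y≡15x+13 (mod 26); the inverse of 15 mod 26 is 7. This is an affine cipher: with a=0,…,z=25, each position x becomes (15x+13) mod 26.
Decoding gnarvi: g(6)→7·(6−13)≡3=d; n(13)→7·(13−13)≡0=a; a(0)→7·(0−13)≡13=n; r(17)→7·(17−13)≡2=c; v(21)→7·(21−13)≡4=e; i(8)→7·(8−13)≡17=r (all mod 26).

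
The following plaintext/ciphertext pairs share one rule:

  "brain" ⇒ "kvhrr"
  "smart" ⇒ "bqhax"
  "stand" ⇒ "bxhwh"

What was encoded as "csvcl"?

A repeating key of period 3 is used — shifts +9, +4, +7 over and over.
Decoding csvcl: c−9=t, s−4=o, v−7=o, c−9=t, l−4=h.

tooth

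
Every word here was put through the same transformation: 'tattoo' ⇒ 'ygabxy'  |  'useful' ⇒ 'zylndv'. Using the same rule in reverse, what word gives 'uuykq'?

In tattoo: t→y is +5, a→g is +6, t→a is +7, t→b is +8 — the shift increases by 1 each position. Letter i (0-indexed) is shifted by i+5, so successive shifts are 5, 6, 7, ….
Decoding uuykq: u−5=p, u−6=o, y−7=r, k−8=c, q−9=h.

porch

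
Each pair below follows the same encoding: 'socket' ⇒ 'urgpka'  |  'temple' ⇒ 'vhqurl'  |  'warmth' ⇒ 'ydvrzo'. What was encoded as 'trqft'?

roman

In socket: s→u is +2, o→r is +3, c→g is +4, k→p is +5 — the shift increases by 1 each position. Letter i (0-indexed) is shifted by i+2, so successive shifts are 2, 3, 4, ….
Reversing it on trqft: t−2=r, r−3=o, q−4=m, f−5=a, t−6=n.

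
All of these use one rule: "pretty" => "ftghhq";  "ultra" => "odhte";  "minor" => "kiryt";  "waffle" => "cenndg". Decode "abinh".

p(15)→f(5) and r(17)→t(19) fit y≡7x+4 (mod 26); the inverse of 7 mod 26 is 15. Each letter's alphabet position (a=0..z=25) is mapped through 7·x+4 mod 26 — an affine cipher.
Reversing it on abinh: a(0)→15·(0−4)≡18=s; b(1)→15·(1−4)≡7=h; i(8)→15·(8−4)≡8=i; n(13)→15·(13−4)≡5=f; h(7)→15·(7−4)≡19=t (all mod 26).

shift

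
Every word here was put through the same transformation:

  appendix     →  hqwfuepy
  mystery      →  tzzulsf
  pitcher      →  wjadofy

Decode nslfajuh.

greeting

Shifts by position in appendix: pos 0: a→h (+7), pos 1: p→q (+1), pos 2: p→w (+7), pos 3: e→f (+1) — repeating every 2. A repeating key of period 2 is used — shifts +7, +1 over and over.
Reversing it on nslfajuh: n−7=g, s−1=r, l−7=e, f−1=e, a−7=t, j−1=i, u−7=n, h−1=g.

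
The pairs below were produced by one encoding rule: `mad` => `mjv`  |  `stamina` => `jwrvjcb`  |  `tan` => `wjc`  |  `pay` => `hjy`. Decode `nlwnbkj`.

The output letters match the input read backwards, each shifted +9: mad reversed is dam. Two steps: reverse the string, then apply a Caesar shift of +9.
Undoing it on nlwnbkj: shift back: n−9=e, l−9=c, w−9=n, n−9=e, b−9=s, k−9=b, j−9=a → ecnesba; then reverse → absence.

absence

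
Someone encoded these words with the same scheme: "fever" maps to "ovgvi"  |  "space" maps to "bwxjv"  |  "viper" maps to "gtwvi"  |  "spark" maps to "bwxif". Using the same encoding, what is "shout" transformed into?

f(5)→o(14) and e(4)→v(21) fit y≡19x+23 (mod 26); the inverse of 19 mod 26 is 11. Treating letters as 0–25, the rule is x ↦ 19x + 23 (mod 26).
Applying it to shout: s(18)→19·18+23≡1=b; h(7)→19·7+23≡0=a; o(14)→19·14+23≡3=d; u(20)→19·20+23≡13=n; t(19)→19·19+23≡20=u (all mod 26).

badnu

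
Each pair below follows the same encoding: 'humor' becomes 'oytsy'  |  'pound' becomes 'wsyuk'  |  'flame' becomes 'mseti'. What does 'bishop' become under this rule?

imzosw

The shift depends on letter class: consonant h→o is +7, but vowel u→y is +4. The rule splits by letter class: vowels +4, consonants +7.
On bishop: b(cons)+7=i, i(vowel)+4=m, s(cons)+7=z, h(cons)+7=o, o(vowel)+4=s, p(cons)+7=w.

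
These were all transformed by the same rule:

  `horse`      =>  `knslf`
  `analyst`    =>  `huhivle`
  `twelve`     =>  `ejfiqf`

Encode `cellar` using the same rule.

Each letter's alphabet position (a=0..z=25) is mapped through 19·x+7 mod 26 — an affine cipher.
On cellar: c(2)→19·2+7≡19=t; e(4)→19·4+7≡5=f; l(11)→19·11+7≡8=i; l(11)→19·11+7≡8=i; a(0)→19·0+7≡7=h; r(17)→19·17+7≡18=s (all mod 26).

tfiihs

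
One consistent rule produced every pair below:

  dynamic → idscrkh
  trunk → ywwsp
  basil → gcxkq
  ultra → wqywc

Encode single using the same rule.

The shift depends on letter class: consonant d→i is +5, but vowel a→c is +2. Two shifts are in play — +2 for a/e/i/o/u, +5 for every other letter.
On single: s(cons)+5=x, i(vowel)+2=k, n(cons)+5=s, g(cons)+5=l, l(cons)+5=q, e(vowel)+2=g.

xkslqg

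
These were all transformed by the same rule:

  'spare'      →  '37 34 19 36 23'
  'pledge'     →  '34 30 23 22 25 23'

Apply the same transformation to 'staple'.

37 38 19 34 30 23

s is letter #19 and maps to 37: an offset of 18. The number is (letter's place in the alphabet, a=1) + 18.
For staple: s=19→37, t=20→38, a=1→19, p=16→34, l=12→30, e=5→23.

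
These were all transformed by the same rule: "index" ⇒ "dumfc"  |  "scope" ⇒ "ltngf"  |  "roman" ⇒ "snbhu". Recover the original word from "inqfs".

i(8)→d(3) and n(13)→u(20) fit y≡19x+7 (mod 26); the inverse of 19 mod 26 is 11. Treating letters as 0–25, the rule is x ↦ 19x + 7 (mod 26).
Reversing it on inqfs: i(8)→11·(8−7)≡11=l; n(13)→11·(13−7)≡14=o; q(16)→11·(16−7)≡21=v; f(5)→11·(5−7)≡4=e; s(18)→11·(18−7)≡17=r (all mod 26).

lover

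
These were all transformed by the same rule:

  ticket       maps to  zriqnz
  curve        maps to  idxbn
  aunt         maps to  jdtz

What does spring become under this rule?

The shift depends on letter class: consonant t→z is +6, but vowel i→r is +9. Vowels shift forward by 9 and consonants shift forward by 6.
Applying it to spring: s(cons)+6=y, p(cons)+6=v, r(cons)+6=x, i(vowel)+9=r, n(cons)+6=t, g(cons)+6=m.

yvxrtm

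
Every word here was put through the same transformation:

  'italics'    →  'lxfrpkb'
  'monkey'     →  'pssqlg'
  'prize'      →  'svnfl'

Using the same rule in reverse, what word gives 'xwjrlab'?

In italics: i→l is +3, t→x is +4, a→f is +5, l→r is +6 — the shift increases by 1 each position. The shift increases by 1 at each position, starting from +3: 3, 4, 5, ….
Reversing it on xwjrlab: x−3=u, w−4=s, j−5=e, r−6=l, l−7=e, a−8=s, b−9=s.

useless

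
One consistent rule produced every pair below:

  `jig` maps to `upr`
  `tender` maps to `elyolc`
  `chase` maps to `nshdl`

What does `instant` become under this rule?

pydehye

Two shifts are in play — +7 for a/e/i/o/u, +11 for every other letter.
On instant: i(vowel)+7=p, n(cons)+11=y, s(cons)+11=d, t(cons)+11=e, a(vowel)+7=h, n(cons)+11=y, t(cons)+11=e.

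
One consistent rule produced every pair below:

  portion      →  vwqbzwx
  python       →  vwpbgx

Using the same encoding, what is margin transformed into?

The output letters match the input read backwards, each shifted +8: portion reversed is noitrop. Two steps: reverse the string, then apply a Caesar shift of +8.
Applying it to margin: reverse → nigram; then shift: n+8=v, i+8=q, g+8=o, r+8=z, a+8=i, m+8=u.

vqoziu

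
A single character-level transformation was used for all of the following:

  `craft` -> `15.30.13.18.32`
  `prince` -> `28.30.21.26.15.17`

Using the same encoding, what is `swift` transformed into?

c is letter #3 and maps to 15: an offset of 12. The number is (letter's place in the alphabet, a=1) + 12.
Applying it to swift: s=19→31, w=23→35, i=9→21, f=6→18, t=20→32.

31.35.21.18.32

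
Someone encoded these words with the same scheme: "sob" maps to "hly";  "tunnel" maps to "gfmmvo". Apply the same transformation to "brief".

Each pair mirrors across the alphabet (s↔h, o↔l, b↔y): positions sum to 25. This is the alphabet-reversal cipher (Atbash): a becomes z, b becomes y, etc.
On brief: b↔y, r↔i, i↔r, e↔v, f↔u.

yirvu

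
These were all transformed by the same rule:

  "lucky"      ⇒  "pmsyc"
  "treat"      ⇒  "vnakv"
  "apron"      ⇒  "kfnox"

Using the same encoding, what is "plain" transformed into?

fpkqx

l(11)→p(15) and u(20)→m(12) fit y≡17x+10 (mod 26); the inverse of 17 mod 26 is 23. This is an affine cipher: with a=0,…,z=25, each position x becomes (17x+10) mod 26.
On plain: p(15)→17·15+10≡5=f; l(11)→17·11+10≡15=p; a(0)→17·0+10≡10=k; i(8)→17·8+10≡16=q; n(13)→17·13+10≡23=x (all mod 26).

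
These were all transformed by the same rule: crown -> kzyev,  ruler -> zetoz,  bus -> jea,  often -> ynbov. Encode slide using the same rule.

atslo

The shift depends on letter class: consonant c→k is +8, but vowel o→y is +10. Vowels shift forward by 10 and consonants shift forward by 8.
For slide: s(cons)+8=a, l(cons)+8=t, i(vowel)+10=s, d(cons)+8=l, e(vowel)+10=o.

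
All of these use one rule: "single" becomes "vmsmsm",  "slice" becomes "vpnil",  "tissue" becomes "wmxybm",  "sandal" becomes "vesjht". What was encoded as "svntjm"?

Each letter shifts forward by (position + 3), i.e. 3, 4, 5, … — the shift grows by one for each successive letter.
Reversing it on svntjm: s−3=p, v−4=r, n−5=i, t−6=n, j−7=c, m−8=e.

prince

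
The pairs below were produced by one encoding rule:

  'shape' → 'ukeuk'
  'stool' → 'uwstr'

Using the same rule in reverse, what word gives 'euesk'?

crane

Each letter shifts forward by (position + 2), i.e. 2, 3, 4, … — the shift grows by one for each successive letter.
Undoing it on euesk: e−2=c, u−3=r, e−4=a, s−5=n, k−6=e.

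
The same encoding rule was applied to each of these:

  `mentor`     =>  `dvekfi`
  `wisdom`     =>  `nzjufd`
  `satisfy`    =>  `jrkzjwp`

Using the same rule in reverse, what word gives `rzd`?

aim

Compare letters: m→d is +17, e→v is +17, n→e is +17 — a constant shift. It's a constant shift of +17 (ROT17).
Reversing it on rzd: r−17=a, z−17=i, d−17=m.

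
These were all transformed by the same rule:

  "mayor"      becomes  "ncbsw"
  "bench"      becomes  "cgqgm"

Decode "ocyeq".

naval

In mayor: m→n is +1, a→c is +2, y→b is +3, o→s is +4 — the shift increases by 1 each position. The shift increases by 1 at each position, starting from +1: 1, 2, 3, ….
Undoing it on ocyeq: o−1=n, c−2=a, y−3=v, e−4=a, q−5=l.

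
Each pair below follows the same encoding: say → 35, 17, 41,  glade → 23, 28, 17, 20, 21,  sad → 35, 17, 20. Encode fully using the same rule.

s is letter #19 and maps to 35: an offset of 16. Letters become their 1-based position plus 16 (so a→17, b→18, …).
For fully: f=6→22, u=21→37, l=12→28, l=12→28, y=25→41.

22, 37, 28, 28, 41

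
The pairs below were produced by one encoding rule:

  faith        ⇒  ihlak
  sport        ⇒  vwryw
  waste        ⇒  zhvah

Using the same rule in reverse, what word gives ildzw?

Shifts by position in faith: pos 0: f→i (+3), pos 1: a→h (+7), pos 2: i→l (+3), pos 3: t→a (+7) — repeating every 2. The shifts repeat in a cycle of length 2: positions 0,1,… shift by +3, +7, then the pattern repeats.
Reversing it on ildzw: i−3=f, l−7=e, d−3=a, z−7=s, w−3=t.

feast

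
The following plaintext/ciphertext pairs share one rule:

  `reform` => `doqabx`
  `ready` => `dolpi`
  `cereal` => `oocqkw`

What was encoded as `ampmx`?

ocean

Shifts by position in reform: pos 0: r→d (+12), pos 1: e→o (+10), pos 2: f→q (+11), pos 3: o→a (+12), pos 4: r→b (+10), pos 5: m→x (+11) — repeating every 3. It's a Vigenère-style cipher with numeric key [12,10,11]: position i shifts by key[i mod 3].
Reversing it on ampmx: a−12=o, m−10=c, p−11=e, m−12=a, x−10=n.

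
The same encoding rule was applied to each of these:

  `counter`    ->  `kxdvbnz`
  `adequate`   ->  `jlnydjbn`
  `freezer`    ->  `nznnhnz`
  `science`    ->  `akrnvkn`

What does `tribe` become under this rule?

The shift depends on letter class: consonant c→k is +8, but vowel o→x is +9. Two shifts are in play — +9 for a/e/i/o/u, +8 for every other letter.
Applying it to tribe: t(cons)+8=b, r(cons)+8=z, i(vowel)+9=r, b(cons)+8=j, e(vowel)+9=n.

bzrjn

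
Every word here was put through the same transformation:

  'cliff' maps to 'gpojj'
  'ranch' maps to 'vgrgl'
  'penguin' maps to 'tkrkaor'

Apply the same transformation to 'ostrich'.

The shift depends on letter class: consonant c→g is +4, but vowel i→o is +6. Two shifts are in play — +6 for a/e/i/o/u, +4 for every other letter.
Applying it to ostrich: o(vowel)+6=u, s(cons)+4=w, t(cons)+4=x, r(cons)+4=v, i(vowel)+6=o, c(cons)+4=g, h(cons)+4=l.

uwxvogl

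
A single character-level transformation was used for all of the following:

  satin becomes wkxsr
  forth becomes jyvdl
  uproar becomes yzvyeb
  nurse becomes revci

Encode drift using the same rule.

Shifts by position in satin: pos 0: s→w (+4), pos 1: a→k (+10), pos 2: t→x (+4), pos 3: i→s (+10) — repeating every 2. It's a Vigenère-style cipher with numeric key [4,10]: position i shifts by key[i mod 2].
Applying it to drift: d+4=h, r+10=b, i+4=m, f+10=p, t+4=x.

hbmpx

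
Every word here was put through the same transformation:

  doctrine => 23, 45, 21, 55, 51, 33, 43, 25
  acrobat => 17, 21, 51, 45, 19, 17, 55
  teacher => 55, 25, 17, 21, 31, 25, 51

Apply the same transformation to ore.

45, 51, 25

d(#4)→23 and o(#15)→45: differences scale by 2, so n = 2·pos + 15. With a=1..z=26, the number is 2·pos + 15.
For ore: o=15→45, r=18→51, e=5→25.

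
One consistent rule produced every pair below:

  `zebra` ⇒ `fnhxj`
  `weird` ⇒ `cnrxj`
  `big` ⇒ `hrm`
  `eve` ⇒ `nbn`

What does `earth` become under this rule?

njxzn

Two shifts are in play — +9 for a/e/i/o/u, +6 for every other letter.
Applying it to earth: e(vowel)+9=n, a(vowel)+9=j, r(cons)+6=x, t(cons)+6=z, h(cons)+6=n.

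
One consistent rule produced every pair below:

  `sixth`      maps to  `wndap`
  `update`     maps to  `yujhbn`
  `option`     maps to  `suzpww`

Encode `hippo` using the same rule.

In sixth: s→w is +4, i→n is +5, x→d is +6, t→a is +7 — the shift increases by 1 each position. Letter i (0-indexed) is shifted by i+4, so successive shifts are 4, 5, 6, ….
On hippo: h+4=l, i+5=n, p+6=v, p+7=w, o+8=w.

lnvww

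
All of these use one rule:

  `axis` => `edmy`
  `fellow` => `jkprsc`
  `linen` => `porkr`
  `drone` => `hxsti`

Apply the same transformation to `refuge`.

The shifts repeat in a cycle of length 2: positions 0,1,… shift by +4, +6, then the pattern repeats.
Applying it to refuge: r+4=v, e+6=k, f+4=j, u+6=a, g+4=k, e+6=k.

vkjakk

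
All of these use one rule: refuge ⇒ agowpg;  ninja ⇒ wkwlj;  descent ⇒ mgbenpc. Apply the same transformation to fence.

Shifts by position in refuge: pos 0: r→a (+9), pos 1: e→g (+2), pos 2: f→o (+9), pos 3: u→w (+2) — repeating every 2. The shifts repeat in a cycle of length 2: positions 0,1,… shift by +9, +2, then the pattern repeats.
Applying it to fence: f+9=o, e+2=g, n+9=w, c+2=e, e+9=n.

ogwen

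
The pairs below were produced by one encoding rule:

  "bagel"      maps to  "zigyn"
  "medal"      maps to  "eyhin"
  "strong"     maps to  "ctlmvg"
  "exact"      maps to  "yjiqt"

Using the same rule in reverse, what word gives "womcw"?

b(1)→z(25) and a(0)→i(8) fit y≡17x+8 (mod 26); the inverse of 17 mod 26 is 23. Each letter's alphabet position (a=0..z=25) is mapped through 17·x+8 mod 26 — an affine cipher.
Decoding womcw: w(22)→23·(22−8)≡10=k; o(14)→23·(14−8)≡8=i; m(12)→23·(12−8)≡14=o; c(2)→23·(2−8)≡18=s; w(22)→23·(22−8)≡10=k (all mod 26).

kiosk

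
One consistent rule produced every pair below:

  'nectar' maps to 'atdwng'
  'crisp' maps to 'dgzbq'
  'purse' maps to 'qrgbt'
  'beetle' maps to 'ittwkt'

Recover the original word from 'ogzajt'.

n(13)→a(0) and e(4)→t(19) fit y≡21x+13 (mod 26); the inverse of 21 mod 26 is 5. Treating letters as 0–25, the rule is x ↦ 21x + 13 (mod 26).
Undoing it on ogzajt: o(14)→5·(14−13)≡5=f; g(6)→5·(6−13)≡17=r; z(25)→5·(25−13)≡8=i; a(0)→5·(0−13)≡13=n; j(9)→5·(9−13)≡6=g; t(19)→5·(19−13)≡4=e (all mod 26).

fringe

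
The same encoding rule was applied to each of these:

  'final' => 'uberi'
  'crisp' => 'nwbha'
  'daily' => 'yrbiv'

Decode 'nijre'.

clean

Each letter's alphabet position (a=0..z=25) is mapped through 11·x+17 mod 26 — an affine cipher.
Decoding nijre: n(13)→19·(13−17)≡2=c; i(8)→19·(8−17)≡11=l; j(9)→19·(9−17)≡4=e; r(17)→19·(17−17)≡0=a; e(4)→19·(4−17)≡13=n (all mod 26).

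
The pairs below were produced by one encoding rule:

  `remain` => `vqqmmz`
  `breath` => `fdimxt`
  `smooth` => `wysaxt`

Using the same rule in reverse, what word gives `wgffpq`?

A repeating key of period 2 is used — shifts +4, +12 over and over.
Undoing it on wgffpq: w−4=s, g−12=u, f−4=b, f−12=t, p−4=l, q−12=e.

subtle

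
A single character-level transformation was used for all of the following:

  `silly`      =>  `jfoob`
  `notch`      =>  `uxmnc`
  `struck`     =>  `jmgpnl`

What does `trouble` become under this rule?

mgxpkot

s(18)→j(9) and i(8)→f(5) fit y≡3x+7 (mod 26); the inverse of 3 mod 26 is 9. Treating letters as 0–25, the rule is x ↦ 3x + 7 (mod 26).
For trouble: t(19)→3·19+7≡12=m; r(17)→3·17+7≡6=g; o(14)→3·14+7≡23=x; u(20)→3·20+7≡15=p; b(1)→3·1+7≡10=k; l(11)→3·11+7≡14=o; e(4)→3·4+7≡19=t (all mod 26).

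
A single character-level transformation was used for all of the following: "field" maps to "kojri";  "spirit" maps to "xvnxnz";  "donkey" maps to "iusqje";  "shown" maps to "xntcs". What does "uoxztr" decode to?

pistol

Shifts by position in field: pos 0: f→k (+5), pos 1: i→o (+6), pos 2: e→j (+5), pos 3: l→r (+6) — repeating every 2. It's a Vigenère-style cipher with numeric key [5,6]: position i shifts by key[i mod 2].
Reversing it on uoxztr: u−5=p, o−6=i, x−5=s, z−6=t, t−5=o, r−6=l.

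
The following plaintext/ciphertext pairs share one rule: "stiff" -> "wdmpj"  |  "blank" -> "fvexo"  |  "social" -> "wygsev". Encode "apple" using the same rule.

eztvi

Shifts by position in stiff: pos 0: s→w (+4), pos 1: t→d (+10), pos 2: i→m (+4), pos 3: f→p (+10) — repeating every 2. A repeating key of period 2 is used — shifts +4, +10 over and over.
On apple: a+4=e, p+10=z, p+4=t, l+10=v, e+4=i.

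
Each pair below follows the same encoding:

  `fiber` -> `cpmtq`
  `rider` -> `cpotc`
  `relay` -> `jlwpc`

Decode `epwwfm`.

The output letters match the input read backwards, each shifted +11: fiber reversed is rebif. Two steps: reverse the string, then apply a Caesar shift of +11.
Decoding epwwfm: shift back: e−11=t, p−11=e, w−11=l, w−11=l, f−11=u, m−11=b → tellub; then reverse → bullet.

bullet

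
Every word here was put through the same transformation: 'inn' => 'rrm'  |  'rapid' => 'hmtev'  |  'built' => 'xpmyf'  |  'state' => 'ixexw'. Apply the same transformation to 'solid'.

Read the word backwards and shift each letter +4.
On solid: reverse → dilos; then shift: d+4=h, i+4=m, l+4=p, o+4=s, s+4=w.

hmpsw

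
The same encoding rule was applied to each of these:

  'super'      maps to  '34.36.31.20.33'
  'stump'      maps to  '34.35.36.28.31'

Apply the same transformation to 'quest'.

s is letter #19 and maps to 34: an offset of 15. Each letter is replaced by its alphabet position (a=1..z=26) + 15.
Applying it to quest: q=17→32, u=21→36, e=5→20, s=19→34, t=20→35.

32.36.20.34.35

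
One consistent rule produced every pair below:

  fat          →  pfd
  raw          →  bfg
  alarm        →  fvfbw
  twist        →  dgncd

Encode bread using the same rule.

The shift depends on letter class: consonant f→p is +10, but vowel a→f is +5. Two shifts are in play — +5 for a/e/i/o/u, +10 for every other letter.
On bread: b(cons)+10=l, r(cons)+10=b, e(vowel)+5=j, a(vowel)+5=f, d(cons)+10=n.

lbjfn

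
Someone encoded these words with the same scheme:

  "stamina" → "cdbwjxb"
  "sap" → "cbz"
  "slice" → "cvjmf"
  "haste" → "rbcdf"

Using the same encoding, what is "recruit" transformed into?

Vowels shift forward by 1 and consonants shift forward by 10.
On recruit: r(cons)+10=b, e(vowel)+1=f, c(cons)+10=m, r(cons)+10=b, u(vowel)+1=v, i(vowel)+1=j, t(cons)+10=d.

bfmbvjd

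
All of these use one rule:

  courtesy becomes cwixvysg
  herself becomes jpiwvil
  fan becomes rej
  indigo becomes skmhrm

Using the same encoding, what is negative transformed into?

izmxekir

The output letters match the input read backwards, each shifted +4: courtesy reversed is ysetruoc. Read the word backwards and shift each letter +4.
For negative: reverse → evitagen; then shift: e+4=i, v+4=z, i+4=m, t+4=x, a+4=e, g+4=k, e+4=i, n+4=r.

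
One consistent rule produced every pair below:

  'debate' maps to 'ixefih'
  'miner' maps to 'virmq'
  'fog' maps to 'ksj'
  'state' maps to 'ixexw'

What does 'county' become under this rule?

cxrysg

Read the word backwards and shift each letter +4.
For county: reverse → ytnuoc; then shift: y+4=c, t+4=x, n+4=r, u+4=y, o+4=s, c+4=g.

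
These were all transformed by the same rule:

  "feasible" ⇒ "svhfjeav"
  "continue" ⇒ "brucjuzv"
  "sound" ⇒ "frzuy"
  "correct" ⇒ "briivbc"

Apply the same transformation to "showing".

f(5)→s(18) and e(4)→v(21) fit y≡23x+7 (mod 26); the inverse of 23 mod 26 is 17. Treating letters as 0–25, the rule is x ↦ 23x + 7 (mod 26).
Applying it to showing: s(18)→23·18+7≡5=f; h(7)→23·7+7≡12=m; o(14)→23·14+7≡17=r; w(22)→23·22+7≡19=t; i(8)→23·8+7≡9=j; n(13)→23·13+7≡20=u; g(6)→23·6+7≡15=p (all mod 26).

fmrtjup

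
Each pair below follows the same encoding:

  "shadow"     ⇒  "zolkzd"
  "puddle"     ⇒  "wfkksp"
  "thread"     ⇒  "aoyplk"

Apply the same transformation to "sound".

zzfuk

The rule splits by letter class: vowels +11, consonants +7.
Applying it to sound: s(cons)+7=z, o(vowel)+11=z, u(vowel)+11=f, n(cons)+7=u, d(cons)+7=k.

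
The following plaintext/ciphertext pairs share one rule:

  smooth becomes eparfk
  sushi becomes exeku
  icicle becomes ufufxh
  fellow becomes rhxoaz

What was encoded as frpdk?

today

The shifts repeat in a cycle of length 2: positions 0,1,… shift by +12, +3, then the pattern repeats.
Reversing it on frpdk: f−12=t, r−3=o, p−12=d, d−3=a, k−12=y.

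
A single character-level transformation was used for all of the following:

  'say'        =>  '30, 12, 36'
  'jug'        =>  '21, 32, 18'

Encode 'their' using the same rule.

31, 19, 16, 20, 29

s is letter #19 and maps to 30: an offset of 11. Each letter is replaced by its alphabet position (a=1..z=26) + 11.
On their: t=20→31, h=8→19, e=5→16, i=9→20, r=18→29.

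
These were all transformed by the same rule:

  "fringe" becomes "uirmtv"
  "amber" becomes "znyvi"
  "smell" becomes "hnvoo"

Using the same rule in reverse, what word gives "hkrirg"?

spirit

Each pair mirrors across the alphabet (f↔u, r↔i, i↔r): positions sum to 25. Each letter is replaced by its mirror in the alphabet: a↔z, b↔y, c↔x, and so on (the Atbash cipher).
Undoing it on hkrirg: h↔s, k↔p, r↔i, i↔r, r↔i, g↔t.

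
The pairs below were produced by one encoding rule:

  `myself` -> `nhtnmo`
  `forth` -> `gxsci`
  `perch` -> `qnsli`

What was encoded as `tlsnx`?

Shifts by position in myself: pos 0: m→n (+1), pos 1: y→h (+9), pos 2: s→t (+1), pos 3: e→n (+9) — repeating every 2. The shifts repeat in a cycle of length 2: positions 0,1,… shift by +1, +9, then the pattern repeats.
Undoing it on tlsnx: t−1=s, l−9=c, s−1=r, n−9=e, x−1=w.

screw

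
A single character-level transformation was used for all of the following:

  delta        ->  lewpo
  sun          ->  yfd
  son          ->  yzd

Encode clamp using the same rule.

The output letters match the input read backwards, each shifted +11: delta reversed is atled. Read the word backwards and shift each letter +11.
Applying it to clamp: reverse → pmalc; then shift: p+11=a, m+11=x, a+11=l, l+11=w, c+11=n.

axlwn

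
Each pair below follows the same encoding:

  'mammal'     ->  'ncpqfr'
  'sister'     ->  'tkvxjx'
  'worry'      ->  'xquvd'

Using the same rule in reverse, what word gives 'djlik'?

In mammal: m→n is +1, a→c is +2, m→p is +3, m→q is +4 — the shift increases by 1 each position. Letter i (0-indexed) is shifted by i+1, so successive shifts are 1, 2, 3, ….
Decoding djlik: d−1=c, j−2=h, l−3=i, i−4=e, k−5=f.

chief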